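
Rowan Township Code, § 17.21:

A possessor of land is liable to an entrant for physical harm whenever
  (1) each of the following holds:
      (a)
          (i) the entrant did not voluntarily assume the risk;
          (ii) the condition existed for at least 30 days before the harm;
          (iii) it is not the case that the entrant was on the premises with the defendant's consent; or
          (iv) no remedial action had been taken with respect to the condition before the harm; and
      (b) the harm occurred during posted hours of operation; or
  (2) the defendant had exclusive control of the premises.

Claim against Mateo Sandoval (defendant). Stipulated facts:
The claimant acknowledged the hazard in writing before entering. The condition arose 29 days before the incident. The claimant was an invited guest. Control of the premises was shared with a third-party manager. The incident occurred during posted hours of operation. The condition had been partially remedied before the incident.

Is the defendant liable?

(i) no assumed risk — fails.
(ii) condition ≥30 days old — not satisfied.
(iii) not (consent to enter) — not met.
(iv) no remedial action — not satisfied.
(a): F OR F OR F OR F → false.
(b) during posted hours — satisfied.
(1) = F AND T = false.
(2) exclusive control — not satisfied.
Overall: F OR F → false.

No — not liable.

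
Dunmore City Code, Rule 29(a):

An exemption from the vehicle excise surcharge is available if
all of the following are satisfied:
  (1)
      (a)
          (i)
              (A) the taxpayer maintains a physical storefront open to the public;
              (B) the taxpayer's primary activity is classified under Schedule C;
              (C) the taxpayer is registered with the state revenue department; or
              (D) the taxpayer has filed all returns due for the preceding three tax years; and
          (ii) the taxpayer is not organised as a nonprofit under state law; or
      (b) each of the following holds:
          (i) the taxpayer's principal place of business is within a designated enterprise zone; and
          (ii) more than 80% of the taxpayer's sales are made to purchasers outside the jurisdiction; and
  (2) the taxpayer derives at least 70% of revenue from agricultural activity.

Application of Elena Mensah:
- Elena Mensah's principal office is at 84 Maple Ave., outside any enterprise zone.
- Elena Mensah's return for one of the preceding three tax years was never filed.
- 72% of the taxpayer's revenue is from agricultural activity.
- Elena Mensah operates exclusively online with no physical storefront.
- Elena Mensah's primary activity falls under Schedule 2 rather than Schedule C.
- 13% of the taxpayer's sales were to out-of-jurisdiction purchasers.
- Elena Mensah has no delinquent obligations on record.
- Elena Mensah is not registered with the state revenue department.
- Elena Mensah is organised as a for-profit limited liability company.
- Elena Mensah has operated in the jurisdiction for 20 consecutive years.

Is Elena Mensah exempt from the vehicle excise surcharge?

No — not exempt.

(A) has storefront — fails.
(B) Schedule C activity — fails.
(C) state-registered — fails.
(D) returns current — not satisfied.
So (i) is not satisfied (F OR F OR F OR F).
(ii) not (nonprofit) — met.
(a): F AND T → false.
(i) in enterprise zone — not satisfied.
(ii) >80% out-of-jur. sales — not met.
So (b) is not satisfied (F AND F).
(1): F OR F → false.
(2) ≥70% agricultural — met.
So Overall is not satisfied (F AND T).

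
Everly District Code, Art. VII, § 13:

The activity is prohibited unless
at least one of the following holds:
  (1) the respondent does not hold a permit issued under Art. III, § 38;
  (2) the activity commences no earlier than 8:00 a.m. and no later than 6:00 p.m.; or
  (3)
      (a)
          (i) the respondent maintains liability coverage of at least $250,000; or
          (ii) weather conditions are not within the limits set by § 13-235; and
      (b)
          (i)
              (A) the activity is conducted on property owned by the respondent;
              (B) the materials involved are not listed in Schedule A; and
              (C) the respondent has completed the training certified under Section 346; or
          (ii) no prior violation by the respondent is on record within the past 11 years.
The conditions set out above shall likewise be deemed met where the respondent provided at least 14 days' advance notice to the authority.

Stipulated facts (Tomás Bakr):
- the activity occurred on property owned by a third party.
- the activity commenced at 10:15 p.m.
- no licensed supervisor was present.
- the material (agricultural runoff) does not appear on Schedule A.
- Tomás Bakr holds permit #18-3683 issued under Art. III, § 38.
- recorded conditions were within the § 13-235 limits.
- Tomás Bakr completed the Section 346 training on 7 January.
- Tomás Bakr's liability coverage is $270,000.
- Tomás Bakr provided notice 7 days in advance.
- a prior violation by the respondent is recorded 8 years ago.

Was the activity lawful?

(1) not (holds permit) — not satisfied.
(2) start within hours — not met.
(i) coverage ≥ $250,000 — met.
(ii) not (weather ok) — not satisfied.
So (a) is satisfied (T OR F).
(A) own property — not met.
(B) not (Schedule A material) — met.
(C) training certified — satisfied.
So (i) is not satisfied (F AND T AND T).
(ii) no prior violation — not met.
(b): F OR F → false.
(3): T AND F → false.
Overall = F OR F OR F = false.
Exception (≥14 days' notice) — not satisfied.
Result: main false OR exception false → false.

No — unlawful.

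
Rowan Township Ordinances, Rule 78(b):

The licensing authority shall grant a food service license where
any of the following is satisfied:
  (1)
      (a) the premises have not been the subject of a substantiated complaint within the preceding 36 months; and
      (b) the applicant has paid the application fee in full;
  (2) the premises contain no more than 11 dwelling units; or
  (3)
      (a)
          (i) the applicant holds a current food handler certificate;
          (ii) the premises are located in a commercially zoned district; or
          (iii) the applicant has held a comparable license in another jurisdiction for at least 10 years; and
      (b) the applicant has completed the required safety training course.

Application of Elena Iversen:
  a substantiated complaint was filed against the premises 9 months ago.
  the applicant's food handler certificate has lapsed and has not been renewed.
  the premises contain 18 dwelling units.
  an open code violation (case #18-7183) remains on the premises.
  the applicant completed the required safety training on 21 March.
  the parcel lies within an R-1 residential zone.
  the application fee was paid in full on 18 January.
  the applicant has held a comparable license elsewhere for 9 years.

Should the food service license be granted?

No — denied.

(a) no complaint in 36 mo. — not satisfied.
(b) fee paid — holds.
(1) = F AND T = false.
(2) ≤ 11 units — not satisfied.
(i) food handler cert. — not satisfied.
(ii) commercially zoned — not satisfied.
(iii) prior license ≥ 10 yr — fails.
(a) = F OR F OR F = false.
(b) safety training — satisfied.
(3) = F AND T = false.
So Overall is not satisfied (F OR F OR F).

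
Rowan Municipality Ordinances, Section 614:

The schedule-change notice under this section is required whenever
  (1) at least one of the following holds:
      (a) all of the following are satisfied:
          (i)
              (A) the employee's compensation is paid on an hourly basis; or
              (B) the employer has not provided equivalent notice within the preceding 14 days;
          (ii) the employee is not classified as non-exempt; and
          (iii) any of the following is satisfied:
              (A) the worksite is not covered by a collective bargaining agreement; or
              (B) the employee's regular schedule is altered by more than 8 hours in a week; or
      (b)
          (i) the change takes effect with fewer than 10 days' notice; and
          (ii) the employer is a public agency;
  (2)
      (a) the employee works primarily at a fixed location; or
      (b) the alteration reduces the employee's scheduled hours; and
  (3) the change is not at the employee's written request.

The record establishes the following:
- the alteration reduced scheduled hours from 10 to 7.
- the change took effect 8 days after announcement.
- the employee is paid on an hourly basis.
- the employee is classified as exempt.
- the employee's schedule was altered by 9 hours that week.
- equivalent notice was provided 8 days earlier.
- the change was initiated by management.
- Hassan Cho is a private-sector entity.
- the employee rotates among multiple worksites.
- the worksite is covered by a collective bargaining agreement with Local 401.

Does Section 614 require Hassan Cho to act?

(A) hourly-paid — satisfied.
(B) no recent notice — not satisfied.
(i): T OR F → true.
(ii) not (non-exempt) — met.
(A) no CBA — not met.
(B) schedule shift > 8h — met.
(iii) = F OR T = true.
(a) = T AND T AND T = true.
(i) < 10 days' notice — met.
(ii) public agency — not met.
So (b) is not satisfied (T AND F).
(1): T OR F → true.
(a) fixed location — fails.
(b) hours reduced — holds.
(2) = F OR T = true.
(3) not employee-requested — met.
Overall = T AND T AND T = true.

Yes — required.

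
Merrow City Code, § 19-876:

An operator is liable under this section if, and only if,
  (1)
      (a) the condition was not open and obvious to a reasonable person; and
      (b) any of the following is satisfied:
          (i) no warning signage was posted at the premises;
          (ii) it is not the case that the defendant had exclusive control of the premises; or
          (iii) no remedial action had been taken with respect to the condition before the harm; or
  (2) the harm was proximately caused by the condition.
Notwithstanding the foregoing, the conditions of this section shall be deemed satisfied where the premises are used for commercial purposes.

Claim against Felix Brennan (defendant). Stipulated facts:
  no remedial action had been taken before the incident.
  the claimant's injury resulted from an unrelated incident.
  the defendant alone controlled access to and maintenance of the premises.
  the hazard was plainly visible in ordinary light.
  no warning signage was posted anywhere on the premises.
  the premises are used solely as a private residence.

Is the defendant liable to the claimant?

(a) not open/obvious — not met.
(i) no signage posted — satisfied.
(ii) not (exclusive control) — not satisfied.
(iii) no remedial action — satisfied.
(b): T OR F OR T → true.
So (1) is not satisfied (F AND T).
(2) proximate cause — fails.
Overall = F OR F = false.
Exception (commercial use) — not satisfied.
Result: main false OR exception false → false.

No — not liable.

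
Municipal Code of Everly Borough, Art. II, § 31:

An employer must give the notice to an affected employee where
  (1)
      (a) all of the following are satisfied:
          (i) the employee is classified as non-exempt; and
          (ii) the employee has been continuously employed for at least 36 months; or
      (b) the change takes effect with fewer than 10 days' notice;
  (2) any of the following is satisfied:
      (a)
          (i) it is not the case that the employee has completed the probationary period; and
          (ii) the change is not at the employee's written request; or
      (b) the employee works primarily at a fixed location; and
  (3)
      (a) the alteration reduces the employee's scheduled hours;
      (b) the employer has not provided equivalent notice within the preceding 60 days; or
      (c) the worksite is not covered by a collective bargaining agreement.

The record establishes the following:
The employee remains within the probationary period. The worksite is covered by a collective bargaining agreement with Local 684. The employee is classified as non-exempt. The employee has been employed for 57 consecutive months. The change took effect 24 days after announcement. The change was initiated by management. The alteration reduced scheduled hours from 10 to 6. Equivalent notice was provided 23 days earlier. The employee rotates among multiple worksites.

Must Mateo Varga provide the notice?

Yes — required.

(i) non-exempt — met.
(ii) tenure ≥ 36 mo. — satisfied.
(a) = T AND T = true.
(b) < 10 days' notice — fails.
(1) = T OR F = true.
(i) not (past probation) — satisfied.
(ii) not employee-requested — holds.
So (a) is satisfied (T AND T).
(b) fixed location — fails.
(2) = T OR F = true.
(a) hours reduced — met.
(b) no recent notice — not satisfied.
(c) no CBA — not met.
So (3) is satisfied (T OR F OR F).
Overall = T AND T AND T = true.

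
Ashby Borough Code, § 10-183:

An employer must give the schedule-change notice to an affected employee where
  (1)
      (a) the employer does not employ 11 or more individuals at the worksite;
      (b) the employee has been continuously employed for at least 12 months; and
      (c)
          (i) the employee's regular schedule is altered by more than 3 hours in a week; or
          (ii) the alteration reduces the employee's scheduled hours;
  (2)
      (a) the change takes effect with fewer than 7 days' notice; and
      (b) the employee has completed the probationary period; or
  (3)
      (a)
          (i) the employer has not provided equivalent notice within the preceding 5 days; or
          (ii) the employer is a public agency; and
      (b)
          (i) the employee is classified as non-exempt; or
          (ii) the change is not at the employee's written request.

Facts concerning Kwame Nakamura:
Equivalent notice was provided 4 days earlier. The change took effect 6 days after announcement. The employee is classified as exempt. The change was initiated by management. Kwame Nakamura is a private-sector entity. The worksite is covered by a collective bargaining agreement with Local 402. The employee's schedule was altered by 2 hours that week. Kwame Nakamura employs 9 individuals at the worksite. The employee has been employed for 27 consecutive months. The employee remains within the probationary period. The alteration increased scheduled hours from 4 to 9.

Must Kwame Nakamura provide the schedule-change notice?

(a) not (≥ 11 at site) — holds.
(b) tenure ≥ 12 mo. — met.
(i) schedule shift > 3h — not met.
(ii) hours reduced — not satisfied.
(c) = F OR F = false.
So (1) is not satisfied (T AND T AND F).
(a) < 7 days' notice — holds.
(b) past probation — fails.
(2) = T AND F = false.
(i) no recent notice — not met.
(ii) public agency — not met.
(a) = F OR F = false.
(i) non-exempt — fails.
(ii) not employee-requested — met.
(b): F OR T → true.
So (3) is not satisfied (F AND T).
So Overall is not satisfied (F OR F OR F).

No — not required.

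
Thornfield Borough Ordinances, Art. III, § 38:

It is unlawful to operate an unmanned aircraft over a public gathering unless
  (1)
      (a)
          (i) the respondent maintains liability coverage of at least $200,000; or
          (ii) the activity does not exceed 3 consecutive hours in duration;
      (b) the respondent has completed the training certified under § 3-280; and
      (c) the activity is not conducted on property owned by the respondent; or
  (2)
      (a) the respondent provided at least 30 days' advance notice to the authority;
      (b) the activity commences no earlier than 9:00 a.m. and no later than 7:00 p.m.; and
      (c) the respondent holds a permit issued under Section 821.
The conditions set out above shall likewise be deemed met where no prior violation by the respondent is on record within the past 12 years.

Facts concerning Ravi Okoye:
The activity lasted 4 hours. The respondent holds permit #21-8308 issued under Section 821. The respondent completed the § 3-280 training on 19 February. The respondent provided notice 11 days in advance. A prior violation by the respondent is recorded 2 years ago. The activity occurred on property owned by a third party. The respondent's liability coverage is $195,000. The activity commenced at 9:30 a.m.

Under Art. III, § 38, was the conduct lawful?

(i) coverage ≥ $200,000 — fails.
(ii) ≤ 3 hrs duration — not met.
(a): F OR F → false.
(b) training certified — satisfied.
(c) not (own property) — holds.
(1) = F AND T AND T = false.
(a) ≥30 days' notice — not satisfied.
(b) start within hours — met.
(c) holds permit — holds.
So (2) is not satisfied (F AND T AND T).
Overall = F OR F = false.
Exception (no prior violation) — not satisfied.
Result: main false OR exception false → false.

No — unlawful.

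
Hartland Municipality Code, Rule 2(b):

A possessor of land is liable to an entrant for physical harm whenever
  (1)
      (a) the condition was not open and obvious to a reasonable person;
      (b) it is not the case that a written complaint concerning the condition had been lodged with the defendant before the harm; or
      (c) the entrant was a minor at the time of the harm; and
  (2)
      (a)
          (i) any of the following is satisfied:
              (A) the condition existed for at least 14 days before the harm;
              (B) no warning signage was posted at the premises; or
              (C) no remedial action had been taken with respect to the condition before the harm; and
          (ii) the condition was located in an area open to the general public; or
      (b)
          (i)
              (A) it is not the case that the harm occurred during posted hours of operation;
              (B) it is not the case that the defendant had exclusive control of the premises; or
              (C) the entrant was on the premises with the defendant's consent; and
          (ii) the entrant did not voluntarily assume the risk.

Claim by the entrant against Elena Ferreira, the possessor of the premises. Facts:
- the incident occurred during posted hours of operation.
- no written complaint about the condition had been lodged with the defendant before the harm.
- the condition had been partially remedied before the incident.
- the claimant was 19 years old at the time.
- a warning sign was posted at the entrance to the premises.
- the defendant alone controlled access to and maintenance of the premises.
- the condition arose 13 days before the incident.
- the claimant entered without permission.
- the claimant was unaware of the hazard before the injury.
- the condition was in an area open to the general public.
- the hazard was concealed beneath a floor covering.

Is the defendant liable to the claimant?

No — not liable.

(a) not open/obvious — met.
(b) not (complaint lodged) — met.
(c) entrant a minor — not satisfied.
(1) = T OR T OR F = true.
(A) condition ≥14 days old — fails.
(B) no signage posted — fails.
(C) no remedial action — fails.
(i): F OR F OR F → false.
(ii) public area — met.
(a) = F AND T = false.
(A) not (during posted hours) — not met.
(B) not (exclusive control) — fails.
(C) consent to enter — not met.
So (i) is not satisfied (F OR F OR F).
(ii) no assumed risk — satisfied.
(b): F AND T → false.
(2): F OR F → false.
Overall: T AND F → false.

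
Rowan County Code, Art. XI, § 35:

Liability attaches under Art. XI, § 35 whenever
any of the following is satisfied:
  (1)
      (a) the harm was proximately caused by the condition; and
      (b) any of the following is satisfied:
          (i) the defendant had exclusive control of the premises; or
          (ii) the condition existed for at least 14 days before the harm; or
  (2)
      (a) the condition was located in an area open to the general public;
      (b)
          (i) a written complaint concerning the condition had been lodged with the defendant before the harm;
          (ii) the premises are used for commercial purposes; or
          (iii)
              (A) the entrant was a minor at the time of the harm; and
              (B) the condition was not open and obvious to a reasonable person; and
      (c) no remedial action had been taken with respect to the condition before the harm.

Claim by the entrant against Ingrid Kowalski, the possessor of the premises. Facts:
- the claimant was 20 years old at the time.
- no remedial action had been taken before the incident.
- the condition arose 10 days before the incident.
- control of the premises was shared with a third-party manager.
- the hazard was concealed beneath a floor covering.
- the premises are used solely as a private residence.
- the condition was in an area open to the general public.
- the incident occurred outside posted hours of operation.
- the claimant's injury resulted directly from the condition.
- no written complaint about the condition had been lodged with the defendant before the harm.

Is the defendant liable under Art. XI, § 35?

(a) proximate cause — holds.
(i) exclusive control — not satisfied.
(ii) condition ≥14 days old — not satisfied.
So (b) is not satisfied (F OR F).
(1) = T AND F = false.
(a) public area — satisfied.
(i) complaint lodged — not met.
(ii) commercial use — fails.
(A) entrant a minor — not met.
(B) not open/obvious — satisfied.
(iii): F AND T → false.
(b) = F OR F OR F = false.
(c) no remedial action — holds.
(2): T AND F AND T → false.
Overall: F OR F → false.

No — not liable.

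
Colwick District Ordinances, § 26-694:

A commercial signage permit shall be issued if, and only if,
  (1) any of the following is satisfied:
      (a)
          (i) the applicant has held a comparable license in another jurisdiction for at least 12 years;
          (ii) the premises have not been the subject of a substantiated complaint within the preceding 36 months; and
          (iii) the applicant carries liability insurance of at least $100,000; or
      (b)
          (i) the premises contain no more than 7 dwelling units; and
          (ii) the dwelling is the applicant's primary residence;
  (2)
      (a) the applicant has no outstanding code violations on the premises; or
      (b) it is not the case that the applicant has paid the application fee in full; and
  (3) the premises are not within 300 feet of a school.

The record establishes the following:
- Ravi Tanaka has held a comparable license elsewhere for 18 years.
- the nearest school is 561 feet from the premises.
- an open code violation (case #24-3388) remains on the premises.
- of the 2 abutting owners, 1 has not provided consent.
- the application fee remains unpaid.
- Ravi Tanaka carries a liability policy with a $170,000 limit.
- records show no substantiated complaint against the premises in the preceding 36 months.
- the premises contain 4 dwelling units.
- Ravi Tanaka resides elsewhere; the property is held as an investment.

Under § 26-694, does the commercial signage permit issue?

Yes — granted.

(i) prior license ≥ 12 yr — met.
(ii) no complaint in 36 mo. — holds.
(iii) insurance ≥ $100,000 — holds.
So (a) is satisfied (T AND T AND T).
(i) ≤ 7 units — holds.
(ii) primary residence — fails.
So (b) is not satisfied (T AND F).
(1): T OR F → true.
(a) no code violations — fails.
(b) not (fee paid) — satisfied.
(2): F OR T → true.
(3) ≥300 ft from school — holds.
So Overall is satisfied (T AND T AND T).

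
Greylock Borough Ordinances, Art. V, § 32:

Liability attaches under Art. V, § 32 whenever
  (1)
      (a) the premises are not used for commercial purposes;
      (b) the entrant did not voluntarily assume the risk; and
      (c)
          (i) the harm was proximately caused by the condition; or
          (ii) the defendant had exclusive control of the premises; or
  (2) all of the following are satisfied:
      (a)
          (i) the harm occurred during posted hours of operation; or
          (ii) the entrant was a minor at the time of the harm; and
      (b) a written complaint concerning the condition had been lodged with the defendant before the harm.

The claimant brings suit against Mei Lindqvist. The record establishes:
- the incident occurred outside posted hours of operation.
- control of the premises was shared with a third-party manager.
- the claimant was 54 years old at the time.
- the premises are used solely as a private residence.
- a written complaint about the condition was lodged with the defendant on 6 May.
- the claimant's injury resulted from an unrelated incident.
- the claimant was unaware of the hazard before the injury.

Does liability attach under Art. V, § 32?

(a) not (commercial use) — holds.
(b) no assumed risk — satisfied.
(i) proximate cause — not met.
(ii) exclusive control — not met.
(c): F OR F → false.
So (1) is not satisfied (T AND T AND F).
(i) during posted hours — not satisfied.
(ii) entrant a minor — not satisfied.
(a): F OR F → false.
(b) complaint lodged — met.
(2) = F AND T = false.
Overall = F OR F = false.

No — not liable.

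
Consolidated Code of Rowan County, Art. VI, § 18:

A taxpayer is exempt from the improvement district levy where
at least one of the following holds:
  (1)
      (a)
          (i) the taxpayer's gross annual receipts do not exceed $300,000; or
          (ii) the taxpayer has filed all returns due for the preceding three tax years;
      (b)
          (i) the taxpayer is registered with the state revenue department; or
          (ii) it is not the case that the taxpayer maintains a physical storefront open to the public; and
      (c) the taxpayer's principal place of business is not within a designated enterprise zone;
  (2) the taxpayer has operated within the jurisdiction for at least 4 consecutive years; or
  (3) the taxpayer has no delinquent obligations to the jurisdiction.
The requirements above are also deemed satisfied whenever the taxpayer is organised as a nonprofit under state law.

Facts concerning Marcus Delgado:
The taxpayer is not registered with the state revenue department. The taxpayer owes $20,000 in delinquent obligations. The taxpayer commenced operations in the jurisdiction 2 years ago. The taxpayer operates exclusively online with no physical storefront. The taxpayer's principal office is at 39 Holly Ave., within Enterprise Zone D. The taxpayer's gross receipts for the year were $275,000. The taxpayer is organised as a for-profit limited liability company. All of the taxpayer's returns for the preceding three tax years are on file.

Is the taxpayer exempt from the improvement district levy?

No — not exempt.

(i) receipts ≤ $300,000 — holds.
(ii) returns current — met.
(a) = T OR T = true.
(i) state-registered — not met.
(ii) not (has storefront) — met.
(b): F OR T → true.
(c) not (in enterprise zone) — not met.
(1) = T AND T AND F = false.
(2) ≥ 4 yrs in jurisdiction — not met.
(3) no delinquency — not met.
So Overall is not satisfied (F OR F OR F).
Exception (nonprofit) — not satisfied.
Result: main false OR exception false → false.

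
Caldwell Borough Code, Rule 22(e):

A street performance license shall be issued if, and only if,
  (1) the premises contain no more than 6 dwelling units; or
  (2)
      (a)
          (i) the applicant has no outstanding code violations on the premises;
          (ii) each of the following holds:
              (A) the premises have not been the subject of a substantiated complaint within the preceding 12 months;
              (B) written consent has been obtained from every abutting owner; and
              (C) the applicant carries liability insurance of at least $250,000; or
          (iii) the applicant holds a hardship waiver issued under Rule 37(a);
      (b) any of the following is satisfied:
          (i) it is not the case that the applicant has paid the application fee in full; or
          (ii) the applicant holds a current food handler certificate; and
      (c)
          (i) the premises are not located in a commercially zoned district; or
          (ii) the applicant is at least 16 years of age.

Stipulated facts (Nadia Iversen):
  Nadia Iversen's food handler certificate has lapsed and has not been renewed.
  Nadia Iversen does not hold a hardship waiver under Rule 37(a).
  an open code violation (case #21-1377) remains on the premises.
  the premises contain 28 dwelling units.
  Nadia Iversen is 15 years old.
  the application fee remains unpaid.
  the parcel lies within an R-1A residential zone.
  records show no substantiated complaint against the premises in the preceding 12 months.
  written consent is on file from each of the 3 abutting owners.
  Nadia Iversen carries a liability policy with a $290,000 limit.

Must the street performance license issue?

(1) ≤ 6 units — fails.
(i) no code violations — fails.
(A) no complaint in 12 mo. — satisfied.
(B) all abutters consent — met.
(C) insurance ≥ $250,000 — met.
(ii) = T AND T AND T = true.
(iii) hardship waiver — not met.
So (a) is satisfied (F OR T OR F).
(i) not (fee paid) — holds.
(ii) food handler cert. — not satisfied.
(b): T OR F → true.
(i) not (commercially zoned) — met.
(ii) age ≥ 16 — not met.
(c): T OR F → true.
(2) = T AND T AND T = true.
Overall = F OR T = true.

Yes — granted.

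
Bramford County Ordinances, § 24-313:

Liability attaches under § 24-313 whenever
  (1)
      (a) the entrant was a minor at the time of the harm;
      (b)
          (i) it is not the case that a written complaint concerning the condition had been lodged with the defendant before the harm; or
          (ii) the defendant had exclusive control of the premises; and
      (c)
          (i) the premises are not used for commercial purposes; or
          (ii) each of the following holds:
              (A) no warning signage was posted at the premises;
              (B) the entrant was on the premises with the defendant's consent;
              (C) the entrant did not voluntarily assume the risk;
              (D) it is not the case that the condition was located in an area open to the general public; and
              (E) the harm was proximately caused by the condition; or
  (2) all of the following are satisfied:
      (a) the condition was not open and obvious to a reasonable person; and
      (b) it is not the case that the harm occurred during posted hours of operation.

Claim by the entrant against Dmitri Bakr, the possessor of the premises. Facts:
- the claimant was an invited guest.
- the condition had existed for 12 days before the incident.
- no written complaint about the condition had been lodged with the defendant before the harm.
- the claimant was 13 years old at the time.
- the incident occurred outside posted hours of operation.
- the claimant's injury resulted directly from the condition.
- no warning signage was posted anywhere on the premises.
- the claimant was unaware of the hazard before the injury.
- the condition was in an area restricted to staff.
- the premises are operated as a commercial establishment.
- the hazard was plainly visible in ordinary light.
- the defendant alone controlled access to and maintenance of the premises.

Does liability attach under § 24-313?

(a) entrant a minor — met.
(i) not (complaint lodged) — holds.
(ii) exclusive control — met.
(b): T OR T → true.
(i) not (commercial use) — fails.
(A) no signage posted — met.
(B) consent to enter — holds.
(C) no assumed risk — met.
(D) not (public area) — holds.
(E) proximate cause — satisfied.
(ii): T AND T AND T AND T AND T → true.
(c) = F OR T = true.
So (1) is satisfied (T AND T AND T).
(a) not open/obvious — fails.
(b) not (during posted hours) — met.
(2) = F AND T = false.
Overall: T OR F → true.

Yes — liable.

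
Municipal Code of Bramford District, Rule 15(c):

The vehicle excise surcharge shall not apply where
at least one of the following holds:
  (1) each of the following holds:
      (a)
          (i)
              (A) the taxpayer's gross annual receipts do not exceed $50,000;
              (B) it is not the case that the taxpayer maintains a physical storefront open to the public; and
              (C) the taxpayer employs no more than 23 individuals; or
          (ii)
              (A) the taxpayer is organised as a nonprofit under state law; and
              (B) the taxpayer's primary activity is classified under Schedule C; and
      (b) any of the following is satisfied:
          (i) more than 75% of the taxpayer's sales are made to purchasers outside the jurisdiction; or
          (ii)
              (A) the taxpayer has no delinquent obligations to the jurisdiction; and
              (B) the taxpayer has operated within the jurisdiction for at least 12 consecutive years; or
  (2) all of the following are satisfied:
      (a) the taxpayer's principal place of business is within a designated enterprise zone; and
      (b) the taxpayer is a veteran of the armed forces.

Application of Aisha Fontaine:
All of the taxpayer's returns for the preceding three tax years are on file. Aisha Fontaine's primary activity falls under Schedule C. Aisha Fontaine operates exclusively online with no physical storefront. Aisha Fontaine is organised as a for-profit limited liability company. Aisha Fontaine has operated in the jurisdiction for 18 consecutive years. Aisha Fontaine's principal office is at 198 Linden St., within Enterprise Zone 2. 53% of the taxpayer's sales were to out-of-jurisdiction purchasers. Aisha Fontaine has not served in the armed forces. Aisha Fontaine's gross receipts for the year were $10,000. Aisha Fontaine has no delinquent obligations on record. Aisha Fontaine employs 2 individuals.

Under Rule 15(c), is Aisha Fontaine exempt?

Yes — exempt.

(A) receipts ≤ $50,000 — met.
(B) not (has storefront) — met.
(C) ≤ 23 employees — satisfied.
(i): T AND T AND T → true.
(A) nonprofit — fails.
(B) Schedule C activity — holds.
(ii) = F AND T = false.
(a): T OR F → true.
(i) >75% out-of-jur. sales — not satisfied.
(A) no delinquency — satisfied.
(B) ≥ 12 yrs in jurisdiction — holds.
(ii): T AND T → true.
So (b) is satisfied (F OR T).
(1) = T AND T = true.
(a) in enterprise zone — met.
(b) veteran — fails.
(2): T AND F → false.
Overall: T OR F → true.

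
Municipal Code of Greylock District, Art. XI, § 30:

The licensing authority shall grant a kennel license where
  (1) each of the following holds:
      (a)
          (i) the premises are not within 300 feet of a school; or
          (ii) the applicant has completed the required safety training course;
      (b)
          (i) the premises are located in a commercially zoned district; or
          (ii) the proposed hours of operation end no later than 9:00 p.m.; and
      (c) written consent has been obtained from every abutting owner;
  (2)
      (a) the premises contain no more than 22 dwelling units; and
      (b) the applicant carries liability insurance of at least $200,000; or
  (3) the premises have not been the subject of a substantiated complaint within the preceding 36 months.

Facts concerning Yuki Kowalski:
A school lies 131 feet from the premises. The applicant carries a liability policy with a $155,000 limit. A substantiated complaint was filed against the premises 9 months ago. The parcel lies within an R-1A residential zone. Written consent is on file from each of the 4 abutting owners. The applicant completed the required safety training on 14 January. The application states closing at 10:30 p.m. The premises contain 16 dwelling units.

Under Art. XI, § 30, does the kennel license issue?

No — denied.

(i) ≥300 ft from school — not satisfied.
(ii) safety training — met.
(a) = F OR T = true.
(i) commercially zoned — not met.
(ii) closes by 9 p.m. — not satisfied.
So (b) is not satisfied (F OR F).
(c) all abutters consent — holds.
(1) = T AND F AND T = false.
(a) ≤ 22 units — met.
(b) insurance ≥ $200,000 — not met.
(2) = T AND F = false.
(3) no complaint in 36 mo. — not met.
Overall: F OR F OR F → false.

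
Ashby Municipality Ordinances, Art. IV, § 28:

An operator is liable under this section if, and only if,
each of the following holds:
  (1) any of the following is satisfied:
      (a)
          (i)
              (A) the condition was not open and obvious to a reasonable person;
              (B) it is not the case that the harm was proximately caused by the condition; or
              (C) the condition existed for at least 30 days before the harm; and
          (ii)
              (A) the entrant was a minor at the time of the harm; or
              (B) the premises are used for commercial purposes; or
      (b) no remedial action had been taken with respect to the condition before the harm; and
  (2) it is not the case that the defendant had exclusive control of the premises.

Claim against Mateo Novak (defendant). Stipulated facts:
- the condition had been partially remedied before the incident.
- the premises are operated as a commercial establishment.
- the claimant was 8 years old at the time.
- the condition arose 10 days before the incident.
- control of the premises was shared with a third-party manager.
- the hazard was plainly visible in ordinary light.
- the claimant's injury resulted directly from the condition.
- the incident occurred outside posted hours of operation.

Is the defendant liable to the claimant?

(A) not open/obvious — fails.
(B) not (proximate cause) — not met.
(C) condition ≥30 days old — not satisfied.
(i): F OR F OR F → false.
(A) entrant a minor — met.
(B) commercial use — holds.
So (ii) is satisfied (T OR T).
(a) = F AND T = false.
(b) no remedial action — not satisfied.
(1): F OR F → false.
(2) not (exclusive control) — holds.
Overall = F AND T = false.

No — not liable.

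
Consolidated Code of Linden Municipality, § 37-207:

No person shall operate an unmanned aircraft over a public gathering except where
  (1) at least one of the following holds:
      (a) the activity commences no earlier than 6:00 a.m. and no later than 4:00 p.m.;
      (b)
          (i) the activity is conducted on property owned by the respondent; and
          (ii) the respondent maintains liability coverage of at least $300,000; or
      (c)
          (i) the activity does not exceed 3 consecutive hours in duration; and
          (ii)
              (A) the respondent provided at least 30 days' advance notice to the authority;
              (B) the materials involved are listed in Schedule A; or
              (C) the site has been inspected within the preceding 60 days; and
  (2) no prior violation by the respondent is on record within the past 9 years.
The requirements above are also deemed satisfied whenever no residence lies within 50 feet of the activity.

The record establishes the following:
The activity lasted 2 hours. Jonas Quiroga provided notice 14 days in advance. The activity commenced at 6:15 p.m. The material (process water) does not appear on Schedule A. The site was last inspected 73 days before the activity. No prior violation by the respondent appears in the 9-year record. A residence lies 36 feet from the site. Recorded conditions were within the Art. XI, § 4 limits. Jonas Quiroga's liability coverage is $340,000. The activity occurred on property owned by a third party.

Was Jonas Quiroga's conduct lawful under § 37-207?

(a) start within hours — not satisfied.
(i) own property — fails.
(ii) coverage ≥ $300,000 — holds.
(b) = F AND T = false.
(i) ≤ 3 hrs duration — holds.
(A) ≥30 days' notice — not satisfied.
(B) Schedule A material — fails.
(C) site inspected — not satisfied.
So (ii) is not satisfied (F OR F OR F).
(c) = T AND F = false.
So (1) is not satisfied (F OR F OR F).
(2) no prior violation — satisfied.
So Overall is not satisfied (F AND T).
Exception (no residence in 50 ft) — not satisfied.
Result: main false OR exception false → false.

No — unlawful.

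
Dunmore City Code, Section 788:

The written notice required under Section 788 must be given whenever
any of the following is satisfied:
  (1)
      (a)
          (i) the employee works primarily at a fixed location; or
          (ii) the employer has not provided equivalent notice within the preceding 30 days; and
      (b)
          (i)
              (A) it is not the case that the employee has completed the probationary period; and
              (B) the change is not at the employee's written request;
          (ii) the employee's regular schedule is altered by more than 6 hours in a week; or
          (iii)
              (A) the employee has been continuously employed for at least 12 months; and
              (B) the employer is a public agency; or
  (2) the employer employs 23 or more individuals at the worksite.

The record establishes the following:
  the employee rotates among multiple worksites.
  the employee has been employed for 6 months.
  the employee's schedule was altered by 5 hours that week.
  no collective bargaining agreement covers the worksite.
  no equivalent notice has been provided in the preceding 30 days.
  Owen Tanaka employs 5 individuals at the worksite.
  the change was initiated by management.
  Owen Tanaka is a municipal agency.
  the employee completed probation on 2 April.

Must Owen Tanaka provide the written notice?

No — not required.

(i) fixed location — not satisfied.
(ii) no recent notice — met.
So (a) is satisfied (F OR T).
(A) not (past probation) — fails.
(B) not employee-requested — holds.
So (i) is not satisfied (F AND T).
(ii) schedule shift > 6h — fails.
(A) tenure ≥ 12 mo. — fails.
(B) public agency — holds.
(iii): F AND T → false.
So (b) is not satisfied (F OR F OR F).
(1) = T AND F = false.
(2) ≥ 23 at site — not met.
So Overall is not satisfied (F OR F).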